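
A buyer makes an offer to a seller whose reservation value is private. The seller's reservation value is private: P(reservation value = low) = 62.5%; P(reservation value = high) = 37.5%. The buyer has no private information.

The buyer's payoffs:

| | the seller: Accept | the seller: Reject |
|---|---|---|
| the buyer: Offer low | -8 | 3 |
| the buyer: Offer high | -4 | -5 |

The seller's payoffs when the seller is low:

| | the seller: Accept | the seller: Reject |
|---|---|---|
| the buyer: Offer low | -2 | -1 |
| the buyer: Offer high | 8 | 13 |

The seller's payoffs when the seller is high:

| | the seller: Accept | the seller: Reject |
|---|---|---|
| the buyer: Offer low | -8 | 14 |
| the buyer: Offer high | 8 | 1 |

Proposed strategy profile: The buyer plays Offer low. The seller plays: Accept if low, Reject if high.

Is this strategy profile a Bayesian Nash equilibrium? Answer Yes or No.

The buyer plays Offer low: E[Offer low] = 0.625·(-8) + 0.375·(3) = -3.875; E[Offer high] = -4.375. Best-responding. ✓
The seller (reservation value low), facing Offer low: Accept gives -2, Reject gives -1. Proposed Accept is not best — profitable deviation exists. ✗
The seller (reservation value high), facing Offer low: Accept gives -8, Reject gives 14. Proposed Reject is best. ✓

No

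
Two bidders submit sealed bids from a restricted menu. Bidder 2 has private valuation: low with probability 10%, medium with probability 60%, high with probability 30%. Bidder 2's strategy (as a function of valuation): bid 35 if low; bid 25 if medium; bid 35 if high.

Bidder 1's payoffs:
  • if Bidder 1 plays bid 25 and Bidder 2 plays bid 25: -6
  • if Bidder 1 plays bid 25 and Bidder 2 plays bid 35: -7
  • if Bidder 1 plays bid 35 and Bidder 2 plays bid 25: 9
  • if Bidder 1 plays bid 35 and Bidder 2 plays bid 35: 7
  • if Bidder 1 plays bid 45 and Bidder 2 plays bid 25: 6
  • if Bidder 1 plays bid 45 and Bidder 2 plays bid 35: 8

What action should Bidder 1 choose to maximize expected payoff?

bid 35

E[bid 25] = 0.1·(-7) + 0.6·(-6) + 0.3·(-7) = -6.4
E[bid 35] = 0.1·(7) + 0.6·(9) + 0.3·(7) = 8.2
E[bid 45] = 0.1·(8) + 0.6·(6) + 0.3·(8) = 6.8
Best response: bid 35 (8.2 is the largest).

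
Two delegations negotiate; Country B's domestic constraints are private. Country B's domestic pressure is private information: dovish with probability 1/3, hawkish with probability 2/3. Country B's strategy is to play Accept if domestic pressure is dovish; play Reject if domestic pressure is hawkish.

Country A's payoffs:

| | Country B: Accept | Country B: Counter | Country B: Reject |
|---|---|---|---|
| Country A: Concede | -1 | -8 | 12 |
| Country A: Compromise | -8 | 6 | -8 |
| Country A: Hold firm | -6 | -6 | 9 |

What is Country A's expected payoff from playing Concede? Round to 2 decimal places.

7.67

Take the expectation over Country B's domestic pressure, weighting each type's action by its prior probability.
E[Concede] = 1/3·(-1) + 2/3·12 = (-1/3) + 8 = 23/3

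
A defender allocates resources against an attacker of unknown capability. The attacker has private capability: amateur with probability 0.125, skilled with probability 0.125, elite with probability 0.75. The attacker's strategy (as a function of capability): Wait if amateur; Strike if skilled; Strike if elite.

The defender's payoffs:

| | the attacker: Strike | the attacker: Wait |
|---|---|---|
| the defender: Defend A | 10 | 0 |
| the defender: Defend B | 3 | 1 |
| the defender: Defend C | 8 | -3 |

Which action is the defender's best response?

E[Defend A] = 0.125·(0) + 0.125·(10) + 0.75·(10) = 8.75
E[Defend B] = 0.125·(1) + 0.125·(3) + 0.75·(3) = 2.75
E[Defend C] = 0.125·(-3) + 0.125·(8) + 0.75·(8) = 6.625
Best response: Defend A (8.75 is the largest).

Defend A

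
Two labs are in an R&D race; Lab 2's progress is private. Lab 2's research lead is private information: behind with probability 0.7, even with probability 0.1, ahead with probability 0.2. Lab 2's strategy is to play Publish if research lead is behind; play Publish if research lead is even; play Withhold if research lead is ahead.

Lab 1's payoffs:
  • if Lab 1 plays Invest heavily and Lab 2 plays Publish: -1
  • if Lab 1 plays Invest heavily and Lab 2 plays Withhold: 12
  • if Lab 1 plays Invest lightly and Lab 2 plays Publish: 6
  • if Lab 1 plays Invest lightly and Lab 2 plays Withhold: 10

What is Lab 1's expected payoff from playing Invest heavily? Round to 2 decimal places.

E[Invest heavily] = 0.7·(-1) + 0.1·(-1) + 0.2·12 = (-0.7) + (-0.1) + 2.4 = 1.6

1.60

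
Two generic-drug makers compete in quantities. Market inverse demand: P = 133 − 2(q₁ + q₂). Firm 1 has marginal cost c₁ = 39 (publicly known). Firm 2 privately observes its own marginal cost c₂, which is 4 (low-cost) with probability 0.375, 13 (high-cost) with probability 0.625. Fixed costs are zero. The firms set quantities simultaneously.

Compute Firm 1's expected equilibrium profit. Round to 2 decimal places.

Firm 2 with cost c maximizes (133 − 2(q₁+q₂) − c)·q₂, giving q₂(c) = (133 − c − 2q₁)/4.
E[c₂] = 0.375·4 + 0.625·13 = 9.625
Firm 1's FOC against E[q₂] yields q₁ = (133 − 2·39 + E[c₂])/6 = (133 − 78 + 9.625)/6 = 10.7708.
E[P] = 133 − 2·(q₁ + E[q₂]) = 60.5417; Firm 1's expected profit = (E[P] − 39)·q₁ = (60.5417 − 39)·10.7708 = 232.022.

232.02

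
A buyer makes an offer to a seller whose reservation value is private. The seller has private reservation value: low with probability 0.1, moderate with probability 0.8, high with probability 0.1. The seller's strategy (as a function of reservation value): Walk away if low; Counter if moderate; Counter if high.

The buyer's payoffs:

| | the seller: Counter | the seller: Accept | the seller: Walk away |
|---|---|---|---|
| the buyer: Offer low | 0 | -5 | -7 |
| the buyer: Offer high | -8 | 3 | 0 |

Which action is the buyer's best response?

E[Offer low] = 0.1·(-7) + 0.8·(0) + 0.1·(0) = -0.7
E[Offer high] = 0.1·(0) + 0.8·(-8) + 0.1·(-8) = -7.2
Best response: Offer low (-0.7 is the largest).

Offer low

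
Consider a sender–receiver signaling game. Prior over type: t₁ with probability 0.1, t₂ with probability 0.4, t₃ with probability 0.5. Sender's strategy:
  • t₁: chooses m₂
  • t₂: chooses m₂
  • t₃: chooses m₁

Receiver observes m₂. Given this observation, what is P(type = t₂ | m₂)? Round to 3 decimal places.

Apply Bayes' rule using the sender's strategy as the likelihood.
P(m₂) = 0.1·1 + 0.4·1 + 0.5·0 = 0.5
P(t₂ | m₂) = (0.4·1) / 0.5 = 0.4 / 0.5 = 0.8

0.800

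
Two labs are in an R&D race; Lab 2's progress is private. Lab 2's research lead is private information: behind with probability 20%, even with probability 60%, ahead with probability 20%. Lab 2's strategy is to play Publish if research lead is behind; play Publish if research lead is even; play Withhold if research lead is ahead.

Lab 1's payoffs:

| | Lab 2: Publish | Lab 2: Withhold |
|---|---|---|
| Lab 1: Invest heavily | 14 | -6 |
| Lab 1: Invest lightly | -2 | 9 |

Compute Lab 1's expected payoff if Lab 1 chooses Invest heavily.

10

E[Invest heavily] = 0.2·14 + 0.6·14 + 0.2·(-6) = 2.8 + 8.4 + (-1.2) = 10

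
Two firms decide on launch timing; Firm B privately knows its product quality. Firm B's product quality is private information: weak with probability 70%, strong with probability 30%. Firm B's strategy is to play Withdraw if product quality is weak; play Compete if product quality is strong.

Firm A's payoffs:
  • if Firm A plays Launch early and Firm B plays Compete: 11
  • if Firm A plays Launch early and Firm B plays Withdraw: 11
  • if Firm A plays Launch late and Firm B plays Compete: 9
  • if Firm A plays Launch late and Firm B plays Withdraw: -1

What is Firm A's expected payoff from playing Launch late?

E[Launch late] = 0.7·(-1) + 0.3·9 = (-0.7) + 2.7 = 2

2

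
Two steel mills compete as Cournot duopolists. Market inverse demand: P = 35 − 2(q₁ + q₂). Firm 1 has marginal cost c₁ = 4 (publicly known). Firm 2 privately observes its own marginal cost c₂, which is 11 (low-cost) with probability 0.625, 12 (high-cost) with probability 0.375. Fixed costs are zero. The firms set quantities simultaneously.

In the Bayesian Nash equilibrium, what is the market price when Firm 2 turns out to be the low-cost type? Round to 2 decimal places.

Type-c best response for Firm 2: q₂(c) = (35 − c)/4 − q₁/2.
Firm 1 maximizes expected profit; its first-order condition is 35 − 4q₁ − 2E[q₂] − 4 = 0.
Substituting E[q₂] and solving: E[c₂] = 11.375, so q₁ = (35 − 2·4 + 11.375)/6 = 6.39583.
q₂(low-cost) = 2.80208, so P = 35 − 2·(6.39583 + 2.80208) = 16.6042.

16.60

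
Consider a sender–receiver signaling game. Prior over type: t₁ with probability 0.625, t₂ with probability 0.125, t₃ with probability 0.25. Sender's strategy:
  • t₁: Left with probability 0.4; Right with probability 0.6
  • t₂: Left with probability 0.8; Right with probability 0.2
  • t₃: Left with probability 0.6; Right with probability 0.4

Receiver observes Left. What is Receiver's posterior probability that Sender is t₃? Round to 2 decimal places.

0.30

P(Left) = 0.625·0.4 + 0.125·0.8 + 0.25·0.6 = 0.5
P(t₃ | Left) = (0.25·0.6) / 0.5 = 0.15 / 0.5 = 0.3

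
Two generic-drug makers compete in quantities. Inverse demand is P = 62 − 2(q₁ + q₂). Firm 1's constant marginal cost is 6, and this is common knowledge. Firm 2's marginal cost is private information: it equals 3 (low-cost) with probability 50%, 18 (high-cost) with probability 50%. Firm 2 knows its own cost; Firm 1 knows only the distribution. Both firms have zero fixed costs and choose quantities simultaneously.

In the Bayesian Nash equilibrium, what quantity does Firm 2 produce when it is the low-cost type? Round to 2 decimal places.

9.71

Type-c best response for Firm 2: q₂(c) = (62 − c)/4 − q₁/2.
Firm 1 maximizes expected profit; its first-order condition is 62 − 4q₁ − 2E[q₂] − 6 = 0.
Substituting E[q₂] and solving: E[c₂] = 10.5, so q₁ = (62 − 2·6 + 10.5)/6 = 10.0833.
q₂(low-cost) = (62 − 3 − 2·10.0833)/4 = 9.70833.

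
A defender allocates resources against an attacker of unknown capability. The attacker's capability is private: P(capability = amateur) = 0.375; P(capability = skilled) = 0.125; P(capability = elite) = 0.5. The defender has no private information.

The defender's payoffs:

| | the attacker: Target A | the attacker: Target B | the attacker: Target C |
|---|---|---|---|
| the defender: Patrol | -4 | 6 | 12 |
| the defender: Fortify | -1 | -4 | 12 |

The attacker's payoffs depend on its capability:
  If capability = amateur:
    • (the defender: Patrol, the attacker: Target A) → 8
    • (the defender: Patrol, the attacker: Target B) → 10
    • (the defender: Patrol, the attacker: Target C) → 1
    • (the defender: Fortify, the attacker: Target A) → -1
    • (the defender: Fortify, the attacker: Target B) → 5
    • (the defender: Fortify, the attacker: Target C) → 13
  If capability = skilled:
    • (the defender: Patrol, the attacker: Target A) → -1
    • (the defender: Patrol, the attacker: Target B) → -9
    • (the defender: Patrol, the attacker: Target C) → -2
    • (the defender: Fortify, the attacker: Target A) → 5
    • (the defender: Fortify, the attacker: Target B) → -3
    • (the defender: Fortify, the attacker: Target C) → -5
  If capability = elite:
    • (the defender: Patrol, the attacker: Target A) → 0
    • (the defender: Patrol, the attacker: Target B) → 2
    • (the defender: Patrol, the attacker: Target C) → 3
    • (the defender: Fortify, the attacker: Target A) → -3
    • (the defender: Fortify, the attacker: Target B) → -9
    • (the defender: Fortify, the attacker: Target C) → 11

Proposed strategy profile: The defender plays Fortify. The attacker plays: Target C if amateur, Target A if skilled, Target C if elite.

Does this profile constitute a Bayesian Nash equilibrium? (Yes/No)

Yes

The defender plays Fortify: E[Fortify] = 0.375·(12) + 0.125·(-1) + 0.5·(12) = 10.375; E[Patrol] = 10. Best-responding. ✓
The attacker (capability amateur), facing Fortify: Target A gives -1, Target B gives 5, Target C gives 13. Proposed Target C is best. ✓
The attacker (capability skilled), facing Fortify: Target A gives 5, Target B gives -3, Target C gives -5. Proposed Target A is best. ✓
The attacker (capability elite), facing Fortify: Target A gives -3, Target B gives -9, Target C gives 11. Proposed Target C is best. ✓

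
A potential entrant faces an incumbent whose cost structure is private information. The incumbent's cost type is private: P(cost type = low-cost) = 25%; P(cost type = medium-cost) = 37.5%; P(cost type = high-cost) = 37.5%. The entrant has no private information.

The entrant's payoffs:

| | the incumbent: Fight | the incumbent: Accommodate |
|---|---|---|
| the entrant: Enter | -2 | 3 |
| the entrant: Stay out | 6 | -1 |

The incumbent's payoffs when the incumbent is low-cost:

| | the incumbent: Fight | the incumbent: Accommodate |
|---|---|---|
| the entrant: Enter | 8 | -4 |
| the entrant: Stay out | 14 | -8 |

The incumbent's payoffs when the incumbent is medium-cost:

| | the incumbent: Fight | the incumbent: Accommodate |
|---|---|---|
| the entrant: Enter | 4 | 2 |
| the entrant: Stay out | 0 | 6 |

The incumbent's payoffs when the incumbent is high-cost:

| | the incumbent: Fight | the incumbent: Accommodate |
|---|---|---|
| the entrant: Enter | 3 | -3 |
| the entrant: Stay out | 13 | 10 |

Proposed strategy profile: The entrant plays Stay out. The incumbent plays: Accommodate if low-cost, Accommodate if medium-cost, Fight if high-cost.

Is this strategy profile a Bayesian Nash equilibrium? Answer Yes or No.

No

The entrant plays Stay out: E[Stay out] = 0.25·(-1) + 0.375·(-1) + 0.375·(6) = 1.625; E[Enter] = 1.125. Best-responding. ✓
The incumbent (cost type low-cost), facing Stay out: Fight gives 14, Accommodate gives -8. Proposed Accommodate is not best — profitable deviation exists. ✗
The incumbent (cost type medium-cost), facing Stay out: Fight gives 0, Accommodate gives 6. Proposed Accommodate is best. ✓
The incumbent (cost type high-cost), facing Stay out: Fight gives 13, Accommodate gives 10. Proposed Fight is best. ✓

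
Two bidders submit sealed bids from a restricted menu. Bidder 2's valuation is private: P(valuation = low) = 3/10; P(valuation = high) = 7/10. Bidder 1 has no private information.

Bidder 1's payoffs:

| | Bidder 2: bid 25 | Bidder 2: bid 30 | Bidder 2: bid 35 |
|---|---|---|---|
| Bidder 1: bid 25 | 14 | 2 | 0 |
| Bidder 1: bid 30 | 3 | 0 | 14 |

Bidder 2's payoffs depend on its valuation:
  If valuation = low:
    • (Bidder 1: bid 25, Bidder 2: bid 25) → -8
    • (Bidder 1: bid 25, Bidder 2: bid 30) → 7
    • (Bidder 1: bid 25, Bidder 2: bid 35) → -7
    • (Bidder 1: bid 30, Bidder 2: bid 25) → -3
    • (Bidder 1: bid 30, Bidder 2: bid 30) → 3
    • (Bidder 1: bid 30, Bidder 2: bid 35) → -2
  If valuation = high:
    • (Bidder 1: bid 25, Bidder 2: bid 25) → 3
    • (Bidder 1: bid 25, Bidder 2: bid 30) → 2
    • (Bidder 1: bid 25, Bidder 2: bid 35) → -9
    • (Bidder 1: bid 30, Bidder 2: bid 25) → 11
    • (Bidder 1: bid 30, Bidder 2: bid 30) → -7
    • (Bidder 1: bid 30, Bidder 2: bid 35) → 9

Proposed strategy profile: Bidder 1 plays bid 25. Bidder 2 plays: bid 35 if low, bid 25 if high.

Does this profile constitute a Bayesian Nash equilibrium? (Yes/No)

Bidder 1 plays bid 25: E[bid 25] = 3/10·(0) + 7/10·(14) = 49/5; E[bid 30] = 63/10. Best-responding. ✓
Bidder 2 (valuation low), facing bid 25: bid 25 gives -8, bid 30 gives 7, bid 35 gives -7. Proposed bid 35 is not best — profitable deviation exists. ✗
Bidder 2 (valuation high), facing bid 25: bid 25 gives 3, bid 30 gives 2, bid 35 gives -9. Proposed bid 25 is best. ✓

No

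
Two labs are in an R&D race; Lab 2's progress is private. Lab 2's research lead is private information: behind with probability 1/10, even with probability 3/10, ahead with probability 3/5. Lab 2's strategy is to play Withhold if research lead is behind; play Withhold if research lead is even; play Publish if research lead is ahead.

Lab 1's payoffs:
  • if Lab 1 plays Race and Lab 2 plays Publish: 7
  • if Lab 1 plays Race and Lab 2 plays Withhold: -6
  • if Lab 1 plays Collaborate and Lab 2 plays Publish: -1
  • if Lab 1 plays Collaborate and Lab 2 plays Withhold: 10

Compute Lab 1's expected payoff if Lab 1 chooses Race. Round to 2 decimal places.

Take the expectation over Lab 2's research lead, weighting each type's action by its prior probability.
E[Race] = 1/10·(-6) + 3/10·(-6) + 3/5·7 = (-3/5) + (-9/5) + 21/5 = 9/5

1.80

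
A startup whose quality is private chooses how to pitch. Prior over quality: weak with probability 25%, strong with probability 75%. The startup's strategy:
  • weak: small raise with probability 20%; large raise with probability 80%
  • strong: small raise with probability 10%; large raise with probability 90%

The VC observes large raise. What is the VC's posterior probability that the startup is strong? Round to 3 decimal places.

0.771

P(large raise) = 0.25·0.8 + 0.75·0.9 = 0.875
P(strong | large raise) = (0.75·0.9) / 0.875 = 0.675 / 0.875 = 0.771429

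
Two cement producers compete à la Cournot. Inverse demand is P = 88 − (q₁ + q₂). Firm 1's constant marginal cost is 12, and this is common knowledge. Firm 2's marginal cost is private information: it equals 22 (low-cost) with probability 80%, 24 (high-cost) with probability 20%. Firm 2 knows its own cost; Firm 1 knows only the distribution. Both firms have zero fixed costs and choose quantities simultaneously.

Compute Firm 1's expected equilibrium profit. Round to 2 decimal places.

829.44

Firm 2 with cost c maximizes (88 − (q₁+q₂) − c)·q₂, giving q₂(c) = (88 − c − q₁)/2.
E[c₂] = 0.8·22 + 0.2·24 = 22.4
Firm 1's FOC against E[q₂] yields q₁ = (88 − 2·12 + E[c₂])/3 = (88 − 24 + 22.4)/3 = 28.8.
E[P] = 88 − (q₁ + E[q₂]) = 40.8; Firm 1's expected profit = (E[P] − 12)·q₁ = (40.8 − 12)·28.8 = 829.44.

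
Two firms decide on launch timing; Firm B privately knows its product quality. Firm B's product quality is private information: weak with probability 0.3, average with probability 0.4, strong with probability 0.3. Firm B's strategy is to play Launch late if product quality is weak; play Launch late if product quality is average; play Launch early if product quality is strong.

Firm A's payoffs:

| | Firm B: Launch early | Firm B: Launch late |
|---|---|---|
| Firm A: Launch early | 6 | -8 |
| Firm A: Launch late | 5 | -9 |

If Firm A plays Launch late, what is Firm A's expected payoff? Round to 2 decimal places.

-4.80

E[Launch late] = 0.3·(-9) + 0.4·(-9) + 0.3·5 = (-2.7) + (-3.6) + 1.5 = -4.8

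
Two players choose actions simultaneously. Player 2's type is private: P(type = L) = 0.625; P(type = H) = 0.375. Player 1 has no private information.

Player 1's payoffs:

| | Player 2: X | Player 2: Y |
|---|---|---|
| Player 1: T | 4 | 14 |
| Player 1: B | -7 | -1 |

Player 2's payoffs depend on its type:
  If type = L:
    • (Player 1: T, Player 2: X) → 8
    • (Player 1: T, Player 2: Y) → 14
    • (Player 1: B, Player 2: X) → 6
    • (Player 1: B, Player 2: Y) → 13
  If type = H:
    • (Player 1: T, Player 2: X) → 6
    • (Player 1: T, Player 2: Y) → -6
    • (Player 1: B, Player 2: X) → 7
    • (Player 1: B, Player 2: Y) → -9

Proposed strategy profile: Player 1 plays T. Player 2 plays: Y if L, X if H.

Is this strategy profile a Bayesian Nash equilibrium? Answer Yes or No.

A profile is a BNE iff every type of every player is best-responding given beliefs about the other side.
Player 1 plays T: E[T] = 0.625·(14) + 0.375·(4) = 10.25; E[B] = -3.25. Best-responding. ✓
Player 2 (type L), facing T: X gives 8, Y gives 14. Proposed Y is best. ✓
Player 2 (type H), facing T: X gives 6, Y gives -6. Proposed X is best. ✓

Yes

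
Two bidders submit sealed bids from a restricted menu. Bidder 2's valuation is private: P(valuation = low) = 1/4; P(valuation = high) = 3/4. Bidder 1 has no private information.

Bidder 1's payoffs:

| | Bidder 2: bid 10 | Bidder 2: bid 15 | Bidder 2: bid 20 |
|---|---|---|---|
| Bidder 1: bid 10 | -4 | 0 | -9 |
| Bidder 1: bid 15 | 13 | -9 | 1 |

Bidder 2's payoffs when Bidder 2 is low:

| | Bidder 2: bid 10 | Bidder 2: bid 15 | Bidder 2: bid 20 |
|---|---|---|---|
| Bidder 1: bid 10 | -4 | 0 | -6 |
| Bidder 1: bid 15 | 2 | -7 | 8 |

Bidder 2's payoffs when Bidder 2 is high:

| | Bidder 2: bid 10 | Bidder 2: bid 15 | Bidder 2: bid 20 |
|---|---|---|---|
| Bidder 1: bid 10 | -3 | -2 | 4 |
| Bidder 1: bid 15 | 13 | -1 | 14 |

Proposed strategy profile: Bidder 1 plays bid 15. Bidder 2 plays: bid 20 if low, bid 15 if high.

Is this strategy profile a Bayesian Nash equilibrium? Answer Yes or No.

No

Bidder 1 plays bid 15: E[bid 15] = 1/4·(1) + 3/4·(-9) = -13/2; E[bid 10] = -9/4. Not best-responding. ✗
Bidder 2 (valuation low), facing bid 15: bid 10 gives 2, bid 15 gives -7, bid 20 gives 8. Proposed bid 20 is best. ✓
Bidder 2 (valuation high), facing bid 15: bid 10 gives 13, bid 15 gives -1, bid 20 gives 14. Proposed bid 15 is not best — profitable deviation exists. ✗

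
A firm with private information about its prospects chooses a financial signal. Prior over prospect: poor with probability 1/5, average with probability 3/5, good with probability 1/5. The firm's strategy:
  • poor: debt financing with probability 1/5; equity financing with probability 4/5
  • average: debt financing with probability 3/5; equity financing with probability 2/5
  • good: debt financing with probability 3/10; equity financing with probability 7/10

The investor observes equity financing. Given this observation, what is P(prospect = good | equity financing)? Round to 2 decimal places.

0.26

Apply Bayes' rule using the sender's strategy as the likelihood.
P(equity financing) = (1/5)·(4/5) + (3/5)·(2/5) + (1/5)·(7/10) = 27/50
P(good | equity financing) = ((1/5)·(7/10)) / (27/50) = (7/50) / (27/50) = 7/27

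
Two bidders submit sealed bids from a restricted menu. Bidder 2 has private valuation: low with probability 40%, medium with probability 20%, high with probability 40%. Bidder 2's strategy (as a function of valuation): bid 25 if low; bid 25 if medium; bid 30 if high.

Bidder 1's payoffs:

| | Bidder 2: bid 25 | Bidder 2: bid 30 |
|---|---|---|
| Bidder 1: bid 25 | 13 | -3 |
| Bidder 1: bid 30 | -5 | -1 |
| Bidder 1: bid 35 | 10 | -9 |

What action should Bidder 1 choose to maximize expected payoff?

bid 25

Compute Bidder 1's expected payoff for each action, taking the expectation over Bidder 2's type.
E[bid 25] = 0.4·(13) + 0.2·(13) + 0.4·(-3) = 6.6
E[bid 30] = 0.4·(-5) + 0.2·(-5) + 0.4·(-1) = -3.4
E[bid 35] = 0.4·(10) + 0.2·(10) + 0.4·(-9) = 2.4
Best response: bid 25 (6.6 is the largest).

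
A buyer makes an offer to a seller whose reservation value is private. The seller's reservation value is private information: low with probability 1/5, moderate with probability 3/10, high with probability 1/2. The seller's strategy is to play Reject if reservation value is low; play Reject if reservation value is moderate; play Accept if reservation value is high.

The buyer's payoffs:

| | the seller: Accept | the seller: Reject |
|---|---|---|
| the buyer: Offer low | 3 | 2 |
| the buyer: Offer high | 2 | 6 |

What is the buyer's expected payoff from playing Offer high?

Take the expectation over the seller's reservation value, weighting each type's action by its prior probability.
E[Offer high] = 1/5·6 + 3/10·6 + 1/2·2 = 6/5 + 9/5 + 1 = 4

4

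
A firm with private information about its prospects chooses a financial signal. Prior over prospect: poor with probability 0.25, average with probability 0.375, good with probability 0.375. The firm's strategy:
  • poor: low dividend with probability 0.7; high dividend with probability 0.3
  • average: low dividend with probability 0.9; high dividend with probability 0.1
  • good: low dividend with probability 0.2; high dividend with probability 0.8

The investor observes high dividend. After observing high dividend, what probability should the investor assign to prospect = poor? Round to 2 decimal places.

0.18

P(high dividend) = 0.25·0.3 + 0.375·0.1 + 0.375·0.8 = 0.4125
P(poor | high dividend) = (0.25·0.3) / 0.4125 = 0.075 / 0.4125 = 0.181818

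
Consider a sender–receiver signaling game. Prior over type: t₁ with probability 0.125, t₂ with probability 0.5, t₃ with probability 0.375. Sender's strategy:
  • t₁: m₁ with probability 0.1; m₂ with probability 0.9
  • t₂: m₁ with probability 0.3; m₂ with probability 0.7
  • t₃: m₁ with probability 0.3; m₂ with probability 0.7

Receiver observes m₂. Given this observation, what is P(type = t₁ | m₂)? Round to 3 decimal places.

0.155

P(m₂) = 0.125·0.9 + 0.5·0.7 + 0.375·0.7 = 0.725
P(t₁ | m₂) = (0.125·0.9) / 0.725 = 0.1125 / 0.725 = 0.155172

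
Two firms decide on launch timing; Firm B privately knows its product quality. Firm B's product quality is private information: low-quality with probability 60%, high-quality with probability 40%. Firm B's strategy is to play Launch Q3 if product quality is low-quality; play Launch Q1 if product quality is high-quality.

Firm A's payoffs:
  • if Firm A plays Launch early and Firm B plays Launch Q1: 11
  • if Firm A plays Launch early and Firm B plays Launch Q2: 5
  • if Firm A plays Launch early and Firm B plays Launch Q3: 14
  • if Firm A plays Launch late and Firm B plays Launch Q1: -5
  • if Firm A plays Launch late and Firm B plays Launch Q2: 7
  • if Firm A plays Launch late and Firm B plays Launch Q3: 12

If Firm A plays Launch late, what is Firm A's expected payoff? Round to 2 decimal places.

5.20

Take the expectation over Firm B's product quality, weighting each type's action by its prior probability.
E[Launch late] = 0.6·12 + 0.4·(-5) = 7.2 + (-2) = 5.2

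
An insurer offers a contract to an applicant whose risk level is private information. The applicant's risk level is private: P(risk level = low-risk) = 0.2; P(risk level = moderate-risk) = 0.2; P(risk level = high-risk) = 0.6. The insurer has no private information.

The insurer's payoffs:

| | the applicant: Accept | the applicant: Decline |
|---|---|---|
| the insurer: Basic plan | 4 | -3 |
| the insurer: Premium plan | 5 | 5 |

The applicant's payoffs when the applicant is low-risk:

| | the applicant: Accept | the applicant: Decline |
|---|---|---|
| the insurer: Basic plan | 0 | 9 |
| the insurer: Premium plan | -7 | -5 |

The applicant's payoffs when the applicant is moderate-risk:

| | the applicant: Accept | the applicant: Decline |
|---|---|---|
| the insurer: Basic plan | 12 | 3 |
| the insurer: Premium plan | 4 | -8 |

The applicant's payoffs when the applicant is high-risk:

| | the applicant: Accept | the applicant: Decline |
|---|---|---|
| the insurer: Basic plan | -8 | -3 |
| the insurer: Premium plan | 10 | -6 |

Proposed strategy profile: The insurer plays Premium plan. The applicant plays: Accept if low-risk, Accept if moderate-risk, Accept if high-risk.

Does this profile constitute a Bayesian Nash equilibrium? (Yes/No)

No

The insurer plays Premium plan: E[Premium plan] = 0.2·(5) + 0.2·(5) + 0.6·(5) = 5; E[Basic plan] = 4. Best-responding. ✓
The applicant (risk level low-risk), facing Premium plan: Accept gives -7, Decline gives -5. Proposed Accept is not best — profitable deviation exists. ✗
The applicant (risk level moderate-risk), facing Premium plan: Accept gives 4, Decline gives -8. Proposed Accept is best. ✓
The applicant (risk level high-risk), facing Premium plan: Accept gives 10, Decline gives -6. Proposed Accept is best. ✓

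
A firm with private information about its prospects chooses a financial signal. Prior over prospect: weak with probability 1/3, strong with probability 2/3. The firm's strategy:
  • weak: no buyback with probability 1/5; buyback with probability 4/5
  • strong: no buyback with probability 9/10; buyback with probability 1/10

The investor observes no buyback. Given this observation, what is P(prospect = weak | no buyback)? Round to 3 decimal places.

0.100

Apply Bayes' rule using the sender's strategy as the likelihood.
P(no buyback) = (1/3)·(1/5) + (2/3)·(9/10) = 2/3
P(weak | no buyback) = ((1/3)·(1/5)) / (2/3) = (1/15) / (2/3) = 1/10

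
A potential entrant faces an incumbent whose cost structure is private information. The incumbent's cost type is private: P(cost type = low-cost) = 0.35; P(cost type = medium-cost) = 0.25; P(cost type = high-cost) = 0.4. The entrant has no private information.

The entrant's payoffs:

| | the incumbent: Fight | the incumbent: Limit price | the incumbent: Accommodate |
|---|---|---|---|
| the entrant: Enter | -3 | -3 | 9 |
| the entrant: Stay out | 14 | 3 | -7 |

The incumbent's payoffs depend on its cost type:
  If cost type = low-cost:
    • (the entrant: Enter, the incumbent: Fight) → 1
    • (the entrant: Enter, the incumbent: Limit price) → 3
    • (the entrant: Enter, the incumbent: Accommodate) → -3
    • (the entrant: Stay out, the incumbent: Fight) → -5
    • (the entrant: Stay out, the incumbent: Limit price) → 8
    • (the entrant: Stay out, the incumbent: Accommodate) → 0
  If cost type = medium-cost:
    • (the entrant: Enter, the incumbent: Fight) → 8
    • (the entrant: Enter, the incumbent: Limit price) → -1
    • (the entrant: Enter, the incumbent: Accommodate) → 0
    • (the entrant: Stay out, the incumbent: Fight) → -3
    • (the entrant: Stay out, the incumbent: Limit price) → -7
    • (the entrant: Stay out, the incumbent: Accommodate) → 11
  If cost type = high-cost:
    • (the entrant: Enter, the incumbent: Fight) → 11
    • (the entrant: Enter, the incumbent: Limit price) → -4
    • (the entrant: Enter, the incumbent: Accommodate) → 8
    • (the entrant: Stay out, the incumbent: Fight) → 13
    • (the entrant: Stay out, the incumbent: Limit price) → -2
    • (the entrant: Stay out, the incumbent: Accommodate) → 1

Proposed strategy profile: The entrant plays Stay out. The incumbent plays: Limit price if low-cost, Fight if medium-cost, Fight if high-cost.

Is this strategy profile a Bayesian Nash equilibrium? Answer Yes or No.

The entrant plays Stay out: E[Stay out] = 0.35·(3) + 0.25·(14) + 0.4·(14) = 10.15; E[Enter] = -3. Best-responding. ✓
The incumbent (cost type low-cost), facing Stay out: Fight gives -5, Limit price gives 8, Accommodate gives 0. Proposed Limit price is best. ✓
The incumbent (cost type medium-cost), facing Stay out: Fight gives -3, Limit price gives -7, Accommodate gives 11. Proposed Fight is not best — profitable deviation exists. ✗
The incumbent (cost type high-cost), facing Stay out: Fight gives 13, Limit price gives -2, Accommodate gives 1. Proposed Fight is best. ✓

No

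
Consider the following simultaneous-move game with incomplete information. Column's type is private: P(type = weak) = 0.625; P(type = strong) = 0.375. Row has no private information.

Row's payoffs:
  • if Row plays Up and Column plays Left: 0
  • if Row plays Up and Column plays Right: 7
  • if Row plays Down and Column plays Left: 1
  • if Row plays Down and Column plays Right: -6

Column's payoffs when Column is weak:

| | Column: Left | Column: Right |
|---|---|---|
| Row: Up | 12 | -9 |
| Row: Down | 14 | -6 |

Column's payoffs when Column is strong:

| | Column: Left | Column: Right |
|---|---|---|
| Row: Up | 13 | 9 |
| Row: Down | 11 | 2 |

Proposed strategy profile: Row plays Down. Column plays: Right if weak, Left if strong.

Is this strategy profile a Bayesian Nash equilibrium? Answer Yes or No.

No

Row plays Down: E[Down] = 0.625·(-6) + 0.375·(1) = -3.375; E[Up] = 4.375. Not best-responding. ✗
Column (type weak), facing Down: Left gives 14, Right gives -6. Proposed Right is not best — profitable deviation exists. ✗
Column (type strong), facing Down: Left gives 11, Right gives 2. Proposed Left is best. ✓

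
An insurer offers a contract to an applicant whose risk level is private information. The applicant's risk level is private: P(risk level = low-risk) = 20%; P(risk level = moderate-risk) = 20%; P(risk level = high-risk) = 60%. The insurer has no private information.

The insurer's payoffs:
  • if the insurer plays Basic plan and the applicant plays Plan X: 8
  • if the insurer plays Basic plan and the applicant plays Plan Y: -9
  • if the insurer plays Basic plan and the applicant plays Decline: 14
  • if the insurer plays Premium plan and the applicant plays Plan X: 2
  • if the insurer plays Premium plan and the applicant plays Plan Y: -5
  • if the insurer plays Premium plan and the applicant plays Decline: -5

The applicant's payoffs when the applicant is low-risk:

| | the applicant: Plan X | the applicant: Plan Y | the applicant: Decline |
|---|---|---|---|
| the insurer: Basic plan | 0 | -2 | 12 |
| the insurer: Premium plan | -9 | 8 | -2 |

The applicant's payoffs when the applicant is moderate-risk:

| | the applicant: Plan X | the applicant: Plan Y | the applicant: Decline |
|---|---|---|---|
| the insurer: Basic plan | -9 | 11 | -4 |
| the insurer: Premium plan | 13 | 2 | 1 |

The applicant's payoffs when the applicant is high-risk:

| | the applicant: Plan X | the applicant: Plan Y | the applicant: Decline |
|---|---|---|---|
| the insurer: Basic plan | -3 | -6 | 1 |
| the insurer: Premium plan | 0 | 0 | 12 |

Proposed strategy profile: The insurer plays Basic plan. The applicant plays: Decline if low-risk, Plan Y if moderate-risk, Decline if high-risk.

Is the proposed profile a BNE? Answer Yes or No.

The insurer plays Basic plan: E[Basic plan] = 0.2·(14) + 0.2·(-9) + 0.6·(14) = 9.4; E[Premium plan] = -5. Best-responding. ✓
The applicant (risk level low-risk), facing Basic plan: Plan X gives 0, Plan Y gives -2, Decline gives 12. Proposed Decline is best. ✓
The applicant (risk level moderate-risk), facing Basic plan: Plan X gives -9, Plan Y gives 11, Decline gives -4. Proposed Plan Y is best. ✓
The applicant (risk level high-risk), facing Basic plan: Plan X gives -3, Plan Y gives -6, Decline gives 1. Proposed Decline is best. ✓

Yes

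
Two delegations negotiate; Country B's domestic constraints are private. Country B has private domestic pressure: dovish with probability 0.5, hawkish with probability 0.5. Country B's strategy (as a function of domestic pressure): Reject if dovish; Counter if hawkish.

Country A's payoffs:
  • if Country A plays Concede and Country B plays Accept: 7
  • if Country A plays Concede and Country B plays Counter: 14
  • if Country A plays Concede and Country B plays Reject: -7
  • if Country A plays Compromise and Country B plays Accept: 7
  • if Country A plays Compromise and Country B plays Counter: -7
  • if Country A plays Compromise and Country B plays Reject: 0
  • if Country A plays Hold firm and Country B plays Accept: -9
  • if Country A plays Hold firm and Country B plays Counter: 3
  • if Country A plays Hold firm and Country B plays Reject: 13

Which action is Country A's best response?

Compute Country A's expected payoff for each action, taking the expectation over Country B's type.
E[Concede] = 0.5·(-7) + 0.5·(14) = 3.5
E[Compromise] = 0.5·(0) + 0.5·(-7) = -3.5
E[Hold firm] = 0.5·(13) + 0.5·(3) = 8
Best response: Hold firm (8 is the largest).

Hold firm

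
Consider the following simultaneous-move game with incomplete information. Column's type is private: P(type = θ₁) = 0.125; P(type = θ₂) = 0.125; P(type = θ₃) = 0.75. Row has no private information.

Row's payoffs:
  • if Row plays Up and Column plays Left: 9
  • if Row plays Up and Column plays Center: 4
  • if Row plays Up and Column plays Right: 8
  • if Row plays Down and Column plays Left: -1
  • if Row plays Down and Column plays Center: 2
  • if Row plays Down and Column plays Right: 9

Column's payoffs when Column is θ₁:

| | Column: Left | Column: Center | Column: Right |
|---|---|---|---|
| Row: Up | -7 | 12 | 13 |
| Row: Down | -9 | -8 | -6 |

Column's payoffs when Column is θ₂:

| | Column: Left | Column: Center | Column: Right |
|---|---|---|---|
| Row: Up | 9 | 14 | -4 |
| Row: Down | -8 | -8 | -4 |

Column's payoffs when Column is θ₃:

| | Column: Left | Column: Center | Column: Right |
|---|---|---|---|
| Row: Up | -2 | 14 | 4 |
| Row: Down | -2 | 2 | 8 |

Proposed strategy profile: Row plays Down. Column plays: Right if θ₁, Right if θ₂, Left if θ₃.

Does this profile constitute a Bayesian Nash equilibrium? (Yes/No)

No

Row plays Down: E[Down] = 0.125·(9) + 0.125·(9) + 0.75·(-1) = 1.5; E[Up] = 8.75. Not best-responding. ✗
Column (type θ₁), facing Down: Left gives -9, Center gives -8, Right gives -6. Proposed Right is best. ✓
Column (type θ₂), facing Down: Left gives -8, Center gives -8, Right gives -4. Proposed Right is best. ✓
Column (type θ₃), facing Down: Left gives -2, Center gives 2, Right gives 8. Proposed Left is not best — profitable deviation exists. ✗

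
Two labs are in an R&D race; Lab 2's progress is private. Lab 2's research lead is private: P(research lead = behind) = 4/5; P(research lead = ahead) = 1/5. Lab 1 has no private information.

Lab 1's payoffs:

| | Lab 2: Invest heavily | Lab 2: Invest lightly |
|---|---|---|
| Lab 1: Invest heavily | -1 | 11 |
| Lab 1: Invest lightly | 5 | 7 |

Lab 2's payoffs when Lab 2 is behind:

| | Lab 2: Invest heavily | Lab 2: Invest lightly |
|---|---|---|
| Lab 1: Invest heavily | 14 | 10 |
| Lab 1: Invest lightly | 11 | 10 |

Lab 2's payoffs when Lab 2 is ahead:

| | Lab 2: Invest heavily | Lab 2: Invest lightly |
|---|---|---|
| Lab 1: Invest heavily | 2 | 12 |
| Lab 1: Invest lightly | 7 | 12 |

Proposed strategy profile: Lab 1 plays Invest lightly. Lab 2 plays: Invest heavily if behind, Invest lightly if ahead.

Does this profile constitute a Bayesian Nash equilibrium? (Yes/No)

Yes

Lab 1 plays Invest lightly: E[Invest lightly] = 4/5·(5) + 1/5·(7) = 27/5; E[Invest heavily] = 7/5. Best-responding. ✓
Lab 2 (research lead behind), facing Invest lightly: Invest heavily gives 11, Invest lightly gives 10. Proposed Invest heavily is best. ✓
Lab 2 (research lead ahead), facing Invest lightly: Invest heavily gives 7, Invest lightly gives 12. Proposed Invest lightly is best. ✓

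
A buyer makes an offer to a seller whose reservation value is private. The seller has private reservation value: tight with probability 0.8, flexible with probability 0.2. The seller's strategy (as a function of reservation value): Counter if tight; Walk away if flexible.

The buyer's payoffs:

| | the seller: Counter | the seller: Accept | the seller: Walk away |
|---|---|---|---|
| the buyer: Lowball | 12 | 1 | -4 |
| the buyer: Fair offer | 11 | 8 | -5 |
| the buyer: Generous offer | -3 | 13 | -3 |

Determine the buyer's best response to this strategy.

Lowball

E[Lowball] = 0.8·(12) + 0.2·(-4) = 8.8
E[Fair offer] = 0.8·(11) + 0.2·(-5) = 7.8
E[Generous offer] = 0.8·(-3) + 0.2·(-3) = -3
Best response: Lowball (8.8 is the largest).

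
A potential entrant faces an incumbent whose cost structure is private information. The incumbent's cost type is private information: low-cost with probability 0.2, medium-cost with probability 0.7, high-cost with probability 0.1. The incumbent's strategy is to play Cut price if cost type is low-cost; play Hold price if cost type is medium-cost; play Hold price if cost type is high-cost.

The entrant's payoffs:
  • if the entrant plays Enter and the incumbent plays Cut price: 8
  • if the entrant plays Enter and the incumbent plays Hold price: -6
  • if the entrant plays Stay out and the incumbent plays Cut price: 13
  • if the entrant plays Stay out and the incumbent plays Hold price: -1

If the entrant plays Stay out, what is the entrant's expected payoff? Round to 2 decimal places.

E[Stay out] = 0.2·13 + 0.7·(-1) + 0.1·(-1) = 2.6 + (-0.7) + (-0.1) = 1.8

1.80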